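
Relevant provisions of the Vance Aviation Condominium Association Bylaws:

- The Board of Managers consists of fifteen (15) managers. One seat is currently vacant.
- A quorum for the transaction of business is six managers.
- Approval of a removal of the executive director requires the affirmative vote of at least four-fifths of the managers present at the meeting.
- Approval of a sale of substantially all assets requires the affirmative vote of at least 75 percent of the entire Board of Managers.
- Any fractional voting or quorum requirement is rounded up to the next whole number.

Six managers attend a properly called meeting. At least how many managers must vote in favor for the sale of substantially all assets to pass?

The sale of substantially all assets requires three-fourths of the entire Board of Managers (15).
3/4 of 15 = 11.25, rounded up to 12.
(Only 6 can vote, so the sale of substantially all assets cannot pass at this meeting, but the required vote is still 12.)

12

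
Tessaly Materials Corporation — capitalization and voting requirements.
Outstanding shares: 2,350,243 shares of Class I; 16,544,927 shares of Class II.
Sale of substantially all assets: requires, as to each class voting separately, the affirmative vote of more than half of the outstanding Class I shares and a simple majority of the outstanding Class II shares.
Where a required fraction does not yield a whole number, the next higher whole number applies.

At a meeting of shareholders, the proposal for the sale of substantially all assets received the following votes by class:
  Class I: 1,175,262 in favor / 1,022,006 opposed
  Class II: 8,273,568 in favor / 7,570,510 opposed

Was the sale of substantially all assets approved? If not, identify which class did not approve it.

Class I: a majority of 2350243 is 1175122; 1,175,122 required, 1,175,262 in favor — approved.
Class II: a majority of 16544927 is 8272464; 8,272,464 required, 8,273,568 in favor — approved.

Approved — every class gave the required vote.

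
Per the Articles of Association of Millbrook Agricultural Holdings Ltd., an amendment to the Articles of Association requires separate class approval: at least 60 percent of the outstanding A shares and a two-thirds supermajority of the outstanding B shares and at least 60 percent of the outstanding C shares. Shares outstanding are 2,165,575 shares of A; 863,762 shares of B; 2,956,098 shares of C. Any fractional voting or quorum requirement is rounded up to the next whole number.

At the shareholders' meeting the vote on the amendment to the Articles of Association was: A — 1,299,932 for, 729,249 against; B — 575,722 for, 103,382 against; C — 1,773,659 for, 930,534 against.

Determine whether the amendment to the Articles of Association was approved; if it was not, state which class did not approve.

A: 3/5 of 2165575 = 1299345; 1,299,345 required, 1,299,932 in favor — approved.
B: 2/3 of 863762 = 575841.33, rounded up to 575842; 575,842 required, 575,722 in favor — not approved.
C: 3/5 of 2956098 = 1773658.80, rounded up to 1773659; 1,773,659 required, 1,773,659 in favor — approved.

Not approved — the B shares did not give the required vote.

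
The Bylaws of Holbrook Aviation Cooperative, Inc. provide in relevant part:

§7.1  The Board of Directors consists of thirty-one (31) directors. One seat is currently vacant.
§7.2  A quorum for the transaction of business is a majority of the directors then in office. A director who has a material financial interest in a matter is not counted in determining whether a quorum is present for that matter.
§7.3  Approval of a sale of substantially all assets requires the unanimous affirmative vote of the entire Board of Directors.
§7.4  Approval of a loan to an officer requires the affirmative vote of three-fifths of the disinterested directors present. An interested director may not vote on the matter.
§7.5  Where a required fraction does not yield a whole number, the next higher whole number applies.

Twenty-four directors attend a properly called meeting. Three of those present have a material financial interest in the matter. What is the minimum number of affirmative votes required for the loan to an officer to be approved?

The loan to an officer requires three-fifths of the disinterested directors present (24 − 3 = 21).
3/5 of 21 = 12.60, rounded up to 13.

13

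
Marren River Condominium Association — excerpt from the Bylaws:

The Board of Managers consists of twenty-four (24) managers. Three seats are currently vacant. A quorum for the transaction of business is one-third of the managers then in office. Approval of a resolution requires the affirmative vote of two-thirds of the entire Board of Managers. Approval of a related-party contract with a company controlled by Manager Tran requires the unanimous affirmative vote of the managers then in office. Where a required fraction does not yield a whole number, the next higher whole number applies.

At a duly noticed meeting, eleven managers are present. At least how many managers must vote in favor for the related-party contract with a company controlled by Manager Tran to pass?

The related-party contract with a company controlled by Manager Tran requires the unanimous vote of the managers then in office (21).
Unanimous means all 21.
(Only 11 can vote, so the related-party contract with a company controlled by Manager Tran cannot pass at this meeting, but the required vote is still 21.)

21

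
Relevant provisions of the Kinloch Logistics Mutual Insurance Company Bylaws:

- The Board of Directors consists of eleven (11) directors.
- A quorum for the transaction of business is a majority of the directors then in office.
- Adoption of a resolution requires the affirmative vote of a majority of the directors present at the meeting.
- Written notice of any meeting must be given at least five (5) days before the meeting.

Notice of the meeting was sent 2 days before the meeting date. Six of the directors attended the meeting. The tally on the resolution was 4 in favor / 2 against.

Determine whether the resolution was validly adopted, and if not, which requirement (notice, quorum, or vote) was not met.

Notice: 2 days given; 5 required (2 < 5). Not satisfied.
Quorum: 6 present; quorum is 6. Satisfied.
Vote: the resolution requires a majority of the directors present (6). A majority of 6 is 4, so 4 affirmative votes are needed; 4 voted in favor. Satisfied.

Invalid — notice requirement not satisfied.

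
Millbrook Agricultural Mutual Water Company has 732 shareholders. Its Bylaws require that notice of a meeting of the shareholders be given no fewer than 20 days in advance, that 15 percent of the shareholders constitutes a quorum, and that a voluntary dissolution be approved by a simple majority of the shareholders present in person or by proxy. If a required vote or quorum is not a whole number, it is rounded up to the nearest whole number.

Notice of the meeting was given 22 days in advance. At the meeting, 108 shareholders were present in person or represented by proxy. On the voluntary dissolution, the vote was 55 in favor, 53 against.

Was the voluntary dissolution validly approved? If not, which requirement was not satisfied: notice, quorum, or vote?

Notice: 22 days given; 20 required. Satisfied.
Quorum: 15% of 732 = 109.80, rounded up to 110; 108 present. Not satisfied.
Vote: requires a majority of those present (108); a majority of 108 is 55, so 55 needed; 55 in favor. Satisfied.

Invalid — quorum requirement not satisfied.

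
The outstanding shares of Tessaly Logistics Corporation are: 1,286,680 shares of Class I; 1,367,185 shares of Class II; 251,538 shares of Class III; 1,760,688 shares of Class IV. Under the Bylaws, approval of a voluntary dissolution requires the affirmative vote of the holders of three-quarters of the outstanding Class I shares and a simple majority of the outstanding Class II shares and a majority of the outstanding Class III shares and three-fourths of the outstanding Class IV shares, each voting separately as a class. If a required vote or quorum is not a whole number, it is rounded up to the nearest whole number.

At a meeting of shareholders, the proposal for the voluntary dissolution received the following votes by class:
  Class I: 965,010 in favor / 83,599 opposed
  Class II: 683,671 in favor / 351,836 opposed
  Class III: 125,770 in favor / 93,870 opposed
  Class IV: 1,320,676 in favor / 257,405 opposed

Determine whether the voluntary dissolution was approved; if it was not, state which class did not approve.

Class I: 3/4 of 1286680 = 965010; 965,010 required, 965,010 in favor — approved.
Class II: a majority of 1367185 is 683593; 683,593 required, 683,671 in favor — approved.
Class III: a majority of 251538 is 125770; 125,770 required, 125,770 in favor — approved.
Class IV: 3/4 of 1760688 = 1320516; 1,320,516 required, 1,320,676 in favor — approved.

Approved — every class gave the required vote.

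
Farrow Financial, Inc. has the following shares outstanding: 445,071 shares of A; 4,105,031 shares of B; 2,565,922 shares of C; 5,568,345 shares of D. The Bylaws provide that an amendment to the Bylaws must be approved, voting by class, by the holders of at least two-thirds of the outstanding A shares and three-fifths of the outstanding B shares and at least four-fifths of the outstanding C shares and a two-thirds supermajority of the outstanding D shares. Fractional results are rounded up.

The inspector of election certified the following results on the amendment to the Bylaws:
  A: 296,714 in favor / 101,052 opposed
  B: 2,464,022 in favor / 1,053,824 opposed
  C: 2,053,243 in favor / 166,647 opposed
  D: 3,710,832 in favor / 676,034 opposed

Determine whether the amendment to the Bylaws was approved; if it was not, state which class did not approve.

A: 2/3 of 445071 = 296714; 296,714 required, 296,714 in favor — approved.
B: 3/5 of 4105031 = 2463018.60, rounded up to 2463019; 2,463,019 required, 2,464,022 in favor — approved.
C: 4/5 of 2565922 = 2052737.60, rounded up to 2052738; 2,052,738 required, 2,053,243 in favor — approved.
D: 2/3 of 5568345 = 3712230; 3,712,230 required, 3,710,832 in favor — not approved.

Not approved — the D shares did not give the required vote.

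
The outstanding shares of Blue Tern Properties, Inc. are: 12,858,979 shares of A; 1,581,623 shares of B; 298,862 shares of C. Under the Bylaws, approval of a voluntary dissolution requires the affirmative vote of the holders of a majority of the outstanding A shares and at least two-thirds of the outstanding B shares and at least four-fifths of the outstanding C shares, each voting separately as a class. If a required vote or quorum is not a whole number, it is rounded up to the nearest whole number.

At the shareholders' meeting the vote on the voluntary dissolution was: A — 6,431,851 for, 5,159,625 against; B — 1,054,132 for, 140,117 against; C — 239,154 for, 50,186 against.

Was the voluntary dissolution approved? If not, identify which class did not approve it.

Not approved — the B shares did not give the required vote.

A: a majority of 12858979 is 6429490; 6,429,490 required, 6,431,851 in favor — approved.
B: 2/3 of 1581623 = 1054415.33, rounded up to 1054416; 1,054,416 required, 1,054,132 in favor — not approved.
C: 4/5 of 298862 = 239089.60, rounded up to 239090; 239,090 required, 239,154 in favor — approved.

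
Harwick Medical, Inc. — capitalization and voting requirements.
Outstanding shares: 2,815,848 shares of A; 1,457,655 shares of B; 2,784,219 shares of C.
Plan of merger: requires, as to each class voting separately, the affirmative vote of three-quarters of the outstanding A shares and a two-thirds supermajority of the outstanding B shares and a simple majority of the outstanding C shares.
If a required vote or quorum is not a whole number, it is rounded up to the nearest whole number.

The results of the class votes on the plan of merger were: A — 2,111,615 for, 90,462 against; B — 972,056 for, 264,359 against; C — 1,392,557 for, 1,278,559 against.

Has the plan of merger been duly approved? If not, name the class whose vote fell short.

Not approved — the A shares did not give the required vote.

A: 3/4 of 2815848 = 2111886; 2,111,886 required, 2,111,615 in favor — not approved.
B: 2/3 of 1457655 = 971770; 971,770 required, 972,056 in favor — approved.
C: a majority of 2784219 is 1392110; 1,392,110 required, 1,392,557 in favor — approved.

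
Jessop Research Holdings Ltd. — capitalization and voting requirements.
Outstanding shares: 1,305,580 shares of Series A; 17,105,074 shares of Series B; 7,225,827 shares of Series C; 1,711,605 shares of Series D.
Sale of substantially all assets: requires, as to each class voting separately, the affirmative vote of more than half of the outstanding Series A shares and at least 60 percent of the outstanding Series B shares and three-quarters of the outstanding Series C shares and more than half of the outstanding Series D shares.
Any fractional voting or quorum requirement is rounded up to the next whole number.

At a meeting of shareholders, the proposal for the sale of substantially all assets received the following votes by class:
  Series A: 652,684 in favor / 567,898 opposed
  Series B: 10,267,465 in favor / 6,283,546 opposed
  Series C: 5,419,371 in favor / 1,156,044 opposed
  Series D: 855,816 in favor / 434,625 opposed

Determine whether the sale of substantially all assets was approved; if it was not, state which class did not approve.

Not approved — the Series A shares did not give the required vote.

Series A: a majority of 1305580 is 652791; 652,791 required, 652,684 in favor — not approved.
Series B: 3/5 of 17105074 = 10263044.40, rounded up to 10263045; 10,263,045 required, 10,267,465 in favor — approved.
Series C: 3/4 of 7225827 = 5419370.25, rounded up to 5419371; 5,419,371 required, 5,419,371 in favor — approved.
Series D: a majority of 1711605 is 855803; 855,803 required, 855,816 in favor — approved.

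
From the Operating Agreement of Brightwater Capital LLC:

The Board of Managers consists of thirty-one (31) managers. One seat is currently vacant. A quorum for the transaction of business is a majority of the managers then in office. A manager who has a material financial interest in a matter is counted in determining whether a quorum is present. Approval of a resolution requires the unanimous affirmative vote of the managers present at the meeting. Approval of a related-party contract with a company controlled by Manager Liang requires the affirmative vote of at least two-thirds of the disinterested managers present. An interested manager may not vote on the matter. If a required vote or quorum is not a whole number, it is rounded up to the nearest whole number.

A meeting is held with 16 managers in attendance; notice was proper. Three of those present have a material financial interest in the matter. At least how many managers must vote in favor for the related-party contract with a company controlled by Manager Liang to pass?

9

The related-party contract with a company controlled by Manager Liang requires two-thirds of the disinterested managers present (16 − 3 = 13).
2/3 of 13 = 8.67, rounded up to 9.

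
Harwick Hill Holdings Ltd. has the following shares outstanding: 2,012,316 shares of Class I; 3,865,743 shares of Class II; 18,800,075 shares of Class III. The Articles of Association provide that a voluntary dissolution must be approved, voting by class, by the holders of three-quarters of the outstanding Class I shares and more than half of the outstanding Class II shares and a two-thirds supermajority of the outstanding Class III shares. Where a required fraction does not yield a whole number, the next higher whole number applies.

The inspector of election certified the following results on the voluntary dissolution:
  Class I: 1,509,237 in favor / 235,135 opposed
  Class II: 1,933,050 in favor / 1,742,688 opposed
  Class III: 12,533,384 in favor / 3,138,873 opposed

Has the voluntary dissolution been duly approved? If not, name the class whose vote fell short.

Approved — every class gave the required vote.

Class I: 3/4 of 2012316 = 1509237; 1,509,237 required, 1,509,237 in favor — approved.
Class II: a majority of 3865743 is 1932872; 1,932,872 required, 1,933,050 in favor — approved.
Class III: 2/3 of 18800075 = 12533383.33, rounded up to 12533384; 12,533,384 required, 12,533,384 in favor — approved.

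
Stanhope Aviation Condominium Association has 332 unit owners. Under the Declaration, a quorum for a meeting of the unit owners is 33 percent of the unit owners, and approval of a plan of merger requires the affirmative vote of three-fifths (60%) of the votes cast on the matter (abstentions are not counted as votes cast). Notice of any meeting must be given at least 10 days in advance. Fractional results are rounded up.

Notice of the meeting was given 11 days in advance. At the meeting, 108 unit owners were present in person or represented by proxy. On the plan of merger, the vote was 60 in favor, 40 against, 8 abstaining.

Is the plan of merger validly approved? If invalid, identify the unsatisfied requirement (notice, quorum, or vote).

Notice: 11 days given; 10 required. Satisfied.
Quorum: 33% of 332 = 109.56, rounded up to 110; 108 present. Not satisfied.
Vote: requires three-fifths of the votes cast (108 − 8 abstaining = 100); 3/5 of 100 = 60, so 60 needed; 60 in favor. Satisfied.

Invalid — quorum requirement not satisfied.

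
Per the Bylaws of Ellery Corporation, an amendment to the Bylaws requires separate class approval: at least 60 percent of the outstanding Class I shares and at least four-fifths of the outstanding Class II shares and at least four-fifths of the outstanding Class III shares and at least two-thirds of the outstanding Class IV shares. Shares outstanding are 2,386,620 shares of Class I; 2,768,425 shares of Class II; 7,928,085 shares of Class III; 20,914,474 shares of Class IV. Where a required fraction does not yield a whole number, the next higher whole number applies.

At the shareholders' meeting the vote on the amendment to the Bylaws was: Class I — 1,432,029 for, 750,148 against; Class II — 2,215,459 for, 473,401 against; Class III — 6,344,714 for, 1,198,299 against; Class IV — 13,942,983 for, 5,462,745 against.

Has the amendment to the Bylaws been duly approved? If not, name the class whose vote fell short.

Approved — every class gave the required vote.

Class I: 3/5 of 2386620 = 1431972; 1,431,972 required, 1,432,029 in favor — approved.
Class II: 4/5 of 2768425 = 2214740; 2,214,740 required, 2,215,459 in favor — approved.
Class III: 4/5 of 7928085 = 6342468; 6,342,468 required, 6,344,714 in favor — approved.
Class IV: 2/3 of 20914474 = 13942982.67, rounded up to 13942983; 13,942,983 required, 13,942,983 in favor — approved.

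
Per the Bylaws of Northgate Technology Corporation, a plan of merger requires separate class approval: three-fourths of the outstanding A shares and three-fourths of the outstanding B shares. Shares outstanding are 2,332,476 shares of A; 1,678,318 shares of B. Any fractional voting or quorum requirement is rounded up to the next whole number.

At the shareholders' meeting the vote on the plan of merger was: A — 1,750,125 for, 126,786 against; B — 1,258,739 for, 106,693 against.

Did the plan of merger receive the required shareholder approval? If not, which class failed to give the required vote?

A: 3/4 of 2332476 = 1749357; 1,749,357 required, 1,750,125 in favor — approved.
B: 3/4 of 1678318 = 1258738.50, rounded up to 1258739; 1,258,739 required, 1,258,739 in favor — approved.

Approved — every class gave the required vote.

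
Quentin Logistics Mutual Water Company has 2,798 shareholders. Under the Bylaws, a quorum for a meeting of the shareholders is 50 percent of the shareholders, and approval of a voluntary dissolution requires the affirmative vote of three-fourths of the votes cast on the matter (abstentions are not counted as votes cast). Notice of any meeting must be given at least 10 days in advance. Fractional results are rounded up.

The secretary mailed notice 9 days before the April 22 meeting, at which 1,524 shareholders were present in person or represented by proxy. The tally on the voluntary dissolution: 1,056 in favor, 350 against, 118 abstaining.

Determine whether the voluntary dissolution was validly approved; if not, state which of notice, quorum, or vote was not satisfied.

Invalid — notice requirement not satisfied.

Notice: 9 days given; 10 required. Not satisfied.
Quorum: 50% of 2,798 = 1,399; 1,524 present. Satisfied.
Vote: requires three-fourths of the votes cast (1,524 − 118 abstaining = 1,406); 3/4 of 1406 = 1054.50, rounded up to 1055, so 1,055 needed; 1,056 in favor. Satisfied.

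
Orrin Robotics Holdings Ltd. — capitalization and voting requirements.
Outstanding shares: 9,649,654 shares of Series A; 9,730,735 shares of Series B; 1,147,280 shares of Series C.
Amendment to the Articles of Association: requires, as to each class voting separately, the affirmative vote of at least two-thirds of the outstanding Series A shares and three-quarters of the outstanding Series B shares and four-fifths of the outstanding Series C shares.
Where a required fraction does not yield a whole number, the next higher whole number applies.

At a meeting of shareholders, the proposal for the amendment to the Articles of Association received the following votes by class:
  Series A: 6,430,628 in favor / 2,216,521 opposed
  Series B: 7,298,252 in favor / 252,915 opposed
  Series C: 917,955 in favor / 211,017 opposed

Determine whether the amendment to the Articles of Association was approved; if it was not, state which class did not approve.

Not approved — the Series A shares did not give the required vote.

Series A: 2/3 of 9649654 = 6433102.67, rounded up to 6433103; 6,433,103 required, 6,430,628 in favor — not approved.
Series B: 3/4 of 9730735 = 7298051.25, rounded up to 7298052; 7,298,052 required, 7,298,252 in favor — approved.
Series C: 4/5 of 1147280 = 917824; 917,824 required, 917,955 in favor — approved.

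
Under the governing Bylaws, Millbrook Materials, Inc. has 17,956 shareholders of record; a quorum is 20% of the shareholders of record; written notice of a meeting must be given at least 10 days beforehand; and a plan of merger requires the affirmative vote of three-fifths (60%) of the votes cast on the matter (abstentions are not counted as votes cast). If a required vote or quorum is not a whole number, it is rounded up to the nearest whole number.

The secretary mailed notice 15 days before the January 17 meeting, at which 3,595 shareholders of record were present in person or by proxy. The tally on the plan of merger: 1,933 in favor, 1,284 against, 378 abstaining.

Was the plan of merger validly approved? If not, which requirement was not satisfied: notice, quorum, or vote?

Valid — all requirements satisfied.

Notice: 15 days given; 10 required. Satisfied.
Quorum: 20% of 17,956 = 3,591.20, rounded up to 3,592; 3,595 present. Satisfied.
Vote: requires three-fifths of the votes cast (3,595 − 378 abstaining = 3,217); 3/5 of 3217 = 1930.20, rounded up to 1931, so 1,931 needed; 1,933 in favor. Satisfied.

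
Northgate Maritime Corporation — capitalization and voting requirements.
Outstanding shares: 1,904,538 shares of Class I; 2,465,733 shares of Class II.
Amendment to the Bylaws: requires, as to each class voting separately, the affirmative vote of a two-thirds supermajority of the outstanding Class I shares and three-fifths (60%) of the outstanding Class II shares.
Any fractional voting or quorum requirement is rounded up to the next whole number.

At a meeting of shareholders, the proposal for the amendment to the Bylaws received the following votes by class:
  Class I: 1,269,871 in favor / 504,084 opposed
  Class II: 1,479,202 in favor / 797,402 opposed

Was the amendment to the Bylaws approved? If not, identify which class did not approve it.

Not approved — the Class II shares did not give the required vote.

Class I: 2/3 of 1904538 = 1269692; 1,269,692 required, 1,269,871 in favor — approved.
Class II: 3/5 of 2465733 = 1479439.80, rounded up to 1479440; 1,479,440 required, 1,479,202 in favor — not approved.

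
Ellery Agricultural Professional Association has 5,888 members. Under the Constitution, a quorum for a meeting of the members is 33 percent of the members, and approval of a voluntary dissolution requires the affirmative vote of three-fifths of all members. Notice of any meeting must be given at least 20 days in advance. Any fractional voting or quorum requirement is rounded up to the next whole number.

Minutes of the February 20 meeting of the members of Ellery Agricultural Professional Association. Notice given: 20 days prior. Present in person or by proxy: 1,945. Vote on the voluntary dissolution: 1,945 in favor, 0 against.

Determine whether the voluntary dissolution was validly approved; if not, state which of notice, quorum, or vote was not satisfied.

Notice: 20 days given; 20 required. Satisfied.
Quorum: 33% of 5,888 = 1,943.04, rounded up to 1,944; 1,945 present. Satisfied.
Vote: requires three-fifths of all members (5,888); 3/5 of 5888 = 3532.80, rounded up to 3533, so 3,533 needed; 1,945 in favor. Not satisfied.

Invalid — vote requirement not satisfied.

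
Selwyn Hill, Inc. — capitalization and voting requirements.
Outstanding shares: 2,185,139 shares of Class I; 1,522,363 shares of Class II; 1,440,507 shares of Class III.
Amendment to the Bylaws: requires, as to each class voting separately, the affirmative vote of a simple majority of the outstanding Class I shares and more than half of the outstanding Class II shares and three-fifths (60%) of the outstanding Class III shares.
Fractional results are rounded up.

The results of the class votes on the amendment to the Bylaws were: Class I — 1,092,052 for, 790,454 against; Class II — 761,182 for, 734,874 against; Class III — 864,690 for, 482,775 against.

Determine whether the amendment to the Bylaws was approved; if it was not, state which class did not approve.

Class I: a majority of 2185139 is 1092570; 1,092,570 required, 1,092,052 in favor — not approved.
Class II: a majority of 1522363 is 761182; 761,182 required, 761,182 in favor — approved.
Class III: 3/5 of 1440507 = 864304.20, rounded up to 864305; 864,305 required, 864,690 in favor — approved.

Not approved — the Class I shares did not give the required vote.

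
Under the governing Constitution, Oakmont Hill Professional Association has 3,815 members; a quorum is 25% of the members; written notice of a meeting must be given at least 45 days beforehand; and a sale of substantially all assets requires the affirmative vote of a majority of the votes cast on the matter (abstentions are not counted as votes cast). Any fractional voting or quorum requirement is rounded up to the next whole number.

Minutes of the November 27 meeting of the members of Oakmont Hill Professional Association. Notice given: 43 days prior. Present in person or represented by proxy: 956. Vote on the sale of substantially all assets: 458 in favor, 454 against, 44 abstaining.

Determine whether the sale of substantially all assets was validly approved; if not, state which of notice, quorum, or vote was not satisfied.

Notice: 43 days given; 45 required. Not satisfied.
Quorum: 25% of 3,815 = 953.75, rounded up to 954; 956 present. Satisfied.
Vote: requires a majority of the votes cast (956 − 44 abstaining = 912); a majority of 912 is 457, so 457 needed; 458 in favor. Satisfied.

Invalid — notice requirement not satisfied.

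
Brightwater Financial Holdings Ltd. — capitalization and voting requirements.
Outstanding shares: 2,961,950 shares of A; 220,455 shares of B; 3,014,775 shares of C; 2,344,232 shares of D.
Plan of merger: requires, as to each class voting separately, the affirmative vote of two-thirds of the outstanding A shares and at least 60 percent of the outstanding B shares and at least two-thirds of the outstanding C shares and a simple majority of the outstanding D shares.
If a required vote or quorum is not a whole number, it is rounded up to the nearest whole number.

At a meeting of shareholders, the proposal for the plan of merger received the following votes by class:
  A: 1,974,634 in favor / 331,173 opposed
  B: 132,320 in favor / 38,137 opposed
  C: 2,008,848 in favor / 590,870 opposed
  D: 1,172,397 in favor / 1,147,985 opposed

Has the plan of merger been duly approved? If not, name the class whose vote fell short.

A: 2/3 of 2961950 = 1974633.33, rounded up to 1974634; 1,974,634 required, 1,974,634 in favor — approved.
B: 3/5 of 220455 = 132273; 132,273 required, 132,320 in favor — approved.
C: 2/3 of 3014775 = 2009850; 2,009,850 required, 2,008,848 in favor — not approved.
D: a majority of 2344232 is 1172117; 1,172,117 required, 1,172,397 in favor — approved.

Not approved — the C shares did not give the required vote.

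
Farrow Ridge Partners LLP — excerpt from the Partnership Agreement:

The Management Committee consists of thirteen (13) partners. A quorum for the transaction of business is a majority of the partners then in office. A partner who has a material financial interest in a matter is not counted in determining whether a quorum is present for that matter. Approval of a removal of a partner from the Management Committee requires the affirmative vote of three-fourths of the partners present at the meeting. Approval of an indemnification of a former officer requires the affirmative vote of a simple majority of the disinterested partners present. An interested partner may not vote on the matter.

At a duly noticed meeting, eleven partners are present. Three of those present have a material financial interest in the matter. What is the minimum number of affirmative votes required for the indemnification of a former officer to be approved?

5

The indemnification of a former officer requires a majority of the disinterested partners present (11 − 3 = 8).
A majority of 8 is 5.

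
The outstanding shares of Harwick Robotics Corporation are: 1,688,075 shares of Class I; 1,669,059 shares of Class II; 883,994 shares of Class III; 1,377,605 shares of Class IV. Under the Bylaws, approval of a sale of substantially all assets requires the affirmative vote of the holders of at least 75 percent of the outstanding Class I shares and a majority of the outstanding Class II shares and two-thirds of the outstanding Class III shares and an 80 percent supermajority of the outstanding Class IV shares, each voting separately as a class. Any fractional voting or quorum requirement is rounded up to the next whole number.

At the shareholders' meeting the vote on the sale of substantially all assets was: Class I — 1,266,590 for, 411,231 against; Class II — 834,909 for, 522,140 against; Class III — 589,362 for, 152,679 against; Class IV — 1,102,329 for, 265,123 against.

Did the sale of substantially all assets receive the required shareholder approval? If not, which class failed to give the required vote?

Class I: 3/4 of 1688075 = 1266056.25, rounded up to 1266057; 1,266,057 required, 1,266,590 in favor — approved.
Class II: a majority of 1669059 is 834530; 834,530 required, 834,909 in favor — approved.
Class III: 2/3 of 883994 = 589329.33, rounded up to 589330; 589,330 required, 589,362 in favor — approved.
Class IV: 4/5 of 1377605 = 1102084; 1,102,084 required, 1,102,329 in favor — approved.

Approved — every class gave the required vote.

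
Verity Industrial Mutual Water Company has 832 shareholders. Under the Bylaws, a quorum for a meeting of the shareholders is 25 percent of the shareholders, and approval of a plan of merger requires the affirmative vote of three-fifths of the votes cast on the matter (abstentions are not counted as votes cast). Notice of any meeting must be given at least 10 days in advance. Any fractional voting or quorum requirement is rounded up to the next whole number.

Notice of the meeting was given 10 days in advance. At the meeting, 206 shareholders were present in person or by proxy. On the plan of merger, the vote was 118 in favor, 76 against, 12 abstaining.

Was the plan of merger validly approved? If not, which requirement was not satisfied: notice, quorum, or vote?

Notice: 10 days given; 10 required. Satisfied.
Quorum: 25% of 832 = 208; 206 present. Not satisfied.
Vote: requires three-fifths of the votes cast (206 − 12 abstaining = 194); 3/5 of 194 = 116.40, rounded up to 117, so 117 needed; 118 in favor. Satisfied.

Invalid — quorum requirement not satisfied.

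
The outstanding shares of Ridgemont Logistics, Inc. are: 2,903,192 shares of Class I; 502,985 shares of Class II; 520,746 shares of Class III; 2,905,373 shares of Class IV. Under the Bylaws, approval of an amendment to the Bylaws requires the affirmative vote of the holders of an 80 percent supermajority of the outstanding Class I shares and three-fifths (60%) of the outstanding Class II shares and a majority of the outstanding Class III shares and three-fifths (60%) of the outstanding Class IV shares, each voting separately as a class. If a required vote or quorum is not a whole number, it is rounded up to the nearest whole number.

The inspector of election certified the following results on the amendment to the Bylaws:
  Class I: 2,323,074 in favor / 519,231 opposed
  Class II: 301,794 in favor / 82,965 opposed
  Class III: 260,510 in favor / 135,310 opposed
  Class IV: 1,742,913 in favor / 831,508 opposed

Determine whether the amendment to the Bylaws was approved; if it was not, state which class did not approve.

Not approved — the Class IV shares did not give the required vote.

Class I: 4/5 of 2903192 = 2322553.60, rounded up to 2322554; 2,322,554 required, 2,323,074 in favor — approved.
Class II: 3/5 of 502985 = 301791; 301,791 required, 301,794 in favor — approved.
Class III: a majority of 520746 is 260374; 260,374 required, 260,510 in favor — approved.
Class IV: 3/5 of 2905373 = 1743223.80, rounded up to 1743224; 1,743,224 required, 1,742,913 in favor — not approved.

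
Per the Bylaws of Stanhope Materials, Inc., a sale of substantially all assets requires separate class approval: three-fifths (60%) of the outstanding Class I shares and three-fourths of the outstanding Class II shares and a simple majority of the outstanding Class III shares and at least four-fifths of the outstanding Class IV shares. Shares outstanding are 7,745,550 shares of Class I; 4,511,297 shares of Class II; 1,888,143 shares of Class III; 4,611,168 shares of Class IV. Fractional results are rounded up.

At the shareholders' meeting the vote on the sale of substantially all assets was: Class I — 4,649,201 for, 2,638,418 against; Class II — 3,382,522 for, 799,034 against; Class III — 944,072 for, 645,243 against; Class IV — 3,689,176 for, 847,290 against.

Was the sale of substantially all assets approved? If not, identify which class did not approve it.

Class I: 3/5 of 7745550 = 4647330; 4,647,330 required, 4,649,201 in favor — approved.
Class II: 3/4 of 4511297 = 3383472.75, rounded up to 3383473; 3,383,473 required, 3,382,522 in favor — not approved.
Class III: a majority of 1888143 is 944072; 944,072 required, 944,072 in favor — approved.
Class IV: 4/5 of 4611168 = 3688934.40, rounded up to 3688935; 3,688,935 required, 3,689,176 in favor — approved.

Not approved — the Class II shares did not give the required vote.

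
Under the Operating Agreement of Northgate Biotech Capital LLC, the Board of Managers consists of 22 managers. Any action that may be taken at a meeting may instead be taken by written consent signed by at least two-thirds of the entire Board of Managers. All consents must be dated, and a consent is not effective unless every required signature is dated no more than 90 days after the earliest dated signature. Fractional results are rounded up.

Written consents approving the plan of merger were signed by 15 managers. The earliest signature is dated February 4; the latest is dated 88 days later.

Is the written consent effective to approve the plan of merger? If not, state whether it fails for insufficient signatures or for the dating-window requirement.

Effective — both the signature and dating-window requirements are satisfied.

Signatures required: at least two-thirds of 22 — 2/3 of 22 = 14.67, rounded up to 15, so 15 needed; 15 signed. Sufficient.
Dating window: the latest signature is 88 days after the earliest; the limit is 90 days. Within the window.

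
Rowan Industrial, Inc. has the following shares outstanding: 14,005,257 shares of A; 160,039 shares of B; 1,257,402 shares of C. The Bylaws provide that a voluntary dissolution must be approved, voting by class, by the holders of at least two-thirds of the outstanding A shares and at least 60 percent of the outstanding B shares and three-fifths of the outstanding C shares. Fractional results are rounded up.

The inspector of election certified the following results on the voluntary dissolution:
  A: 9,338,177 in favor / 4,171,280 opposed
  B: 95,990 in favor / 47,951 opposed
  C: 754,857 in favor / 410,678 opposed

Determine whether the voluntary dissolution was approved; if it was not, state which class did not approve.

A: 2/3 of 14005257 = 9336838; 9,336,838 required, 9,338,177 in favor — approved.
B: 3/5 of 160039 = 96023.40, rounded up to 96024; 96,024 required, 95,990 in favor — not approved.
C: 3/5 of 1257402 = 754441.20, rounded up to 754442; 754,442 required, 754,857 in favor — approved.

Not approved — the B shares did not give the required vote.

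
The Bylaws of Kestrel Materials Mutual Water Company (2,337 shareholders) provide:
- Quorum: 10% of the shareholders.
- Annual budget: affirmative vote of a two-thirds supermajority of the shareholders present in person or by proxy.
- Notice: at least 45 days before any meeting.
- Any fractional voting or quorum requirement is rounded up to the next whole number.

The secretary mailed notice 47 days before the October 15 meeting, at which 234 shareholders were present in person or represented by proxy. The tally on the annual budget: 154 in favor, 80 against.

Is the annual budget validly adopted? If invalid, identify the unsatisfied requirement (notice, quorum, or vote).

Notice: 47 days given; 45 required. Satisfied.
Quorum: 10% of 2,337 = 233.70, rounded up to 234; 234 present. Satisfied.
Vote: requires two-thirds of those present (234); 2/3 of 234 = 156, so 156 needed; 154 in favor. Not satisfied.

Invalid — vote requirement not satisfied.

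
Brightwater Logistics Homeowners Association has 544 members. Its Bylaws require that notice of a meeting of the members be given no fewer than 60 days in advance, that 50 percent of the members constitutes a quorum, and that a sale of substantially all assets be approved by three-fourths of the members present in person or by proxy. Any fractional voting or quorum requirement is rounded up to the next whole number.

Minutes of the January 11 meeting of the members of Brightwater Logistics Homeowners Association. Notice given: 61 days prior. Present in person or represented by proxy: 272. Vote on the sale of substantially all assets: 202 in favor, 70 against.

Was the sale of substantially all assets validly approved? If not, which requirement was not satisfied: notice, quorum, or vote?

Invalid — vote requirement not satisfied.

Notice: 61 days given; 60 required. Satisfied.
Quorum: 50% of 544 = 272; 272 present. Satisfied.
Vote: requires three-fourths of those present (272); 3/4 of 272 = 204, so 204 needed; 202 in favor. Not satisfied.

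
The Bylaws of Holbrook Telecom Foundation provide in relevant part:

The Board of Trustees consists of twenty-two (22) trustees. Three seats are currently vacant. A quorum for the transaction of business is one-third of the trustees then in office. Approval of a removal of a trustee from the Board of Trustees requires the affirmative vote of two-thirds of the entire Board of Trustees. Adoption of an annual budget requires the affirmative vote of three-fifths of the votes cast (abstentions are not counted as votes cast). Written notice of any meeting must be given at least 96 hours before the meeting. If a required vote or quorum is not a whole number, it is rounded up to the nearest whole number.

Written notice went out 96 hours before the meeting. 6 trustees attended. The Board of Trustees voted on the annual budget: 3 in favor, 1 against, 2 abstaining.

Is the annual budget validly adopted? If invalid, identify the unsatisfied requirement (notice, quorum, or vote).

Invalid — quorum requirement not satisfied.

Notice: 96 hours given; 96 required (96 ≥ 96). Satisfied.
Quorum: 6 present; quorum is 7. Not satisfied.
Vote: the annual budget requires three-fifths of the votes cast (6 present − 2 abstaining = 4). 3/5 of 4 = 2.40, rounded up to 3, so 3 affirmative votes are needed; 3 voted in favor. Satisfied. (Moot — without a quorum no business can be validly transacted.)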